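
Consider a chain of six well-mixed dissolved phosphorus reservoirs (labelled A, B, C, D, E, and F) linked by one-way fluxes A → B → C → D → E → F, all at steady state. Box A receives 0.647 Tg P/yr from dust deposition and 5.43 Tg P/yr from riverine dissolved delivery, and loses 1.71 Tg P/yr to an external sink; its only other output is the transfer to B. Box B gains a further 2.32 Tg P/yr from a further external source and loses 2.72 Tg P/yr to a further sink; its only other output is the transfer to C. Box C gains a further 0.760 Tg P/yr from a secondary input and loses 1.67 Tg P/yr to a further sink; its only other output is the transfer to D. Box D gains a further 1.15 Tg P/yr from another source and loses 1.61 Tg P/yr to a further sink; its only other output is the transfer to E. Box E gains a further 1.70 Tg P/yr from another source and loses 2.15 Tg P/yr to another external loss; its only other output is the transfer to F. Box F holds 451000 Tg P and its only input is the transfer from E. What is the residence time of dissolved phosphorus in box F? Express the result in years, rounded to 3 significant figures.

210000 yr

Box A: F(A→B) = (0.647 + 5.43) − 1.71 = 4.3670 Tg P/yr.
Box B: F(B→C) = (4.3670 + 2.32) − 2.72 = 3.9670 Tg P/yr.
Box C: F(C→D) = (3.9670 + 0.760) − 1.67 = 3.0570 Tg P/yr.
Box D: F(D→E) = (3.0570 + 1.15) − 1.61 = 2.5970 Tg P/yr.
Box E: F(E→F) = (2.5970 + 1.70) − 2.15 = 2.1470 Tg P/yr.
Box F throughput = its input = 2.1470 Tg P/yr; τ = 451000 / 2.1470 = 210100 yr.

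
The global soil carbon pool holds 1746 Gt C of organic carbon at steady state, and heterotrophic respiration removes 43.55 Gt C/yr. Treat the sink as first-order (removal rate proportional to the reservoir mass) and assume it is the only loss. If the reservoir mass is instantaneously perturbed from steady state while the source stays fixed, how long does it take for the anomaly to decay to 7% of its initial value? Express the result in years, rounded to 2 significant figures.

For a linear reservoir the anomaly decays as exp(−t/τ) with τ = M/F = 1746/43.55 = 40.09 yr.
exp(−t/τ) = 0.07 ⇒ t = −τ ln(0.07) = 40.09 × 2.659 = 106.6 yr.

110 yr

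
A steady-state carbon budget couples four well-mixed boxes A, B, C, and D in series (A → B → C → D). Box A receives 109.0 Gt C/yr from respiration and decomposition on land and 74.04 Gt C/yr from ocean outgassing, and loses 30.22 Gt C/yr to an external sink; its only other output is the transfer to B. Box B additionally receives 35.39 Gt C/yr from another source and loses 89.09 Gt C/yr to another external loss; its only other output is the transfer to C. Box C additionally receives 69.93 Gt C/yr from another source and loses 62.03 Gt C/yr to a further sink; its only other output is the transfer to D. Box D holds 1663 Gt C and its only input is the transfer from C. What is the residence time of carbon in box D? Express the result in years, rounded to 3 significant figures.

Box A: F(A→B) = (109.0 + 74.04) − 30.22 = 152.82 Gt C/yr.
Box B: F(B→C) = (152.82 + 35.39) − 89.09 = 99.120 Gt C/yr.
Box C: F(C→D) = (99.120 + 69.93) − 62.03 = 107.02 Gt C/yr.
Box D throughput = its input = 107.02 Gt C/yr; τ = 1663 / 107.02 = 15.54 yr.

15.5 yr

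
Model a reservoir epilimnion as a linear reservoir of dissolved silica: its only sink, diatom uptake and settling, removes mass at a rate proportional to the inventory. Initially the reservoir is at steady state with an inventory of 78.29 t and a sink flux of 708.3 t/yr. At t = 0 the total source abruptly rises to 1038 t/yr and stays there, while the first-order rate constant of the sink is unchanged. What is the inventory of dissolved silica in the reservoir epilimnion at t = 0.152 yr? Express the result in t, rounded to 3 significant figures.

106 t

Residence time τ = M₀/F₀ = 0.1105 yr. The eventual steady state is M_∞ = M₀·(F₁/F₀) = 78.29 × 1038/708.3 = 114.73 t.
The anomaly ΔM(t) = M(t) − M_∞ decays as ΔM₀·e^(−t/τ) with ΔM₀ = 78.29 − 114.73 = −36.44 t.
At t = 0.152 yr, e^(−t/τ) = e^(−1.375) = 0.2528, so ΔM = −9.213 t and M = 114.73 − 9.213 = 105.52 t.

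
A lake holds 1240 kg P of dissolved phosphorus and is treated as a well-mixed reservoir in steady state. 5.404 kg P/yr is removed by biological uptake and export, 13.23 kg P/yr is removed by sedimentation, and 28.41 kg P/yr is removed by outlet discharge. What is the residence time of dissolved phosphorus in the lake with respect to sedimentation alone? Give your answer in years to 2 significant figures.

Residence time with respect to a single sink: τ = M / F_sink.
τ = 1240 / 13.23 = 93.73 yr.

94 yr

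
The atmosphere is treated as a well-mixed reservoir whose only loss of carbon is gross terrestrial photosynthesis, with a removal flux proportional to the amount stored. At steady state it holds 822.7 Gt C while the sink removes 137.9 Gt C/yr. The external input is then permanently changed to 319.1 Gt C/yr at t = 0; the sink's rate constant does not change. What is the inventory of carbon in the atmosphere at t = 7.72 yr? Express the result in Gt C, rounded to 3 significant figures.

1610 Gt C

τ = M₀/F₀ = 822.7/137.9 = 5.966 yr; rate constant k = 1/τ.
New steady state M_∞ = F₁/k = F₁·τ = 319.1 × 5.966 = 1903.7 Gt C.
M(t) = M_∞ + (M₀ − M_∞)·e^(−t/τ); t/τ = 7.72/5.966 = 1.294, so e^(−t/τ) = 0.2742.
M(t) = 1903.7 − 1081 × 0.2742 = 1607.3 Gt C.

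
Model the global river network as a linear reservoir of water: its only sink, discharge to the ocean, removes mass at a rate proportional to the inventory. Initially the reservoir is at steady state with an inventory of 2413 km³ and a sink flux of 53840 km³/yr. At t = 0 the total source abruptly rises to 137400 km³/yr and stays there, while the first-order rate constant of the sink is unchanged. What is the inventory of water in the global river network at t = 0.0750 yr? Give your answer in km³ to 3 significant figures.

τ = M₀/F₀ = 2413/53840 = 0.04482 yr; rate constant k = 1/τ.
New steady state M_∞ = F₁/k = F₁·τ = 137400 × 0.04482 = 6158.0 km³.
M(t) = M_∞ + (M₀ − M_∞)·e^(−t/τ); t/τ = 0.0750/0.04482 = 1.673, so e^(−t/τ) = 0.1876.
M(t) = 6158.0 − 3745 × 0.1876 = 5455.4 km³.

5460 km³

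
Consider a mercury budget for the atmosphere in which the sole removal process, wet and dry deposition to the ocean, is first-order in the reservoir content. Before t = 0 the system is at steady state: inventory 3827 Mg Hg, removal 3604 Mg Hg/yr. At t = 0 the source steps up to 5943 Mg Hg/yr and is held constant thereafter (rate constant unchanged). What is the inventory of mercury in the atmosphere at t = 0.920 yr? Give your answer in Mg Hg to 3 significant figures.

The sink rate constant is k = F₀/M₀ = 3604/3827 = 0.9417 yr⁻¹.
Solving dM/dt = F₁ − kM with M(0) = M₀ gives M(t) = F₁/k + (M₀ − F₁/k)·e^(−kt).
F₁/k = 5943/0.9417 = 6310.7 Mg Hg; kt = 0.9417 × 0.920 = 0.8664, e^(−kt) = 0.4205.
M(0.920) = 6310.7 + (3827 − 6310.7) × 0.4205 = 6310.7 − 1044 = 5266.4 Mg Hg.

5270 Mg Hg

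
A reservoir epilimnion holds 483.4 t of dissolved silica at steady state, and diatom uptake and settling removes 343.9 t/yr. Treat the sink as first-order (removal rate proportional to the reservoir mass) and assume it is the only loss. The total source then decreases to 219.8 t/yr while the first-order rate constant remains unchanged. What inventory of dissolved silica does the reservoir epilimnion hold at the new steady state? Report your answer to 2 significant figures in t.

310 t

Rate constant k = F/M = 343.9 / 483.4 = 0.7114 yr⁻¹.
At the new steady state, source = k·M_new ⇒ M_new = 219.8 / 0.7114 = 309.0 t.
(Equivalently M_new = M × F_new/F_old = 483.4 × 219.8/343.9.)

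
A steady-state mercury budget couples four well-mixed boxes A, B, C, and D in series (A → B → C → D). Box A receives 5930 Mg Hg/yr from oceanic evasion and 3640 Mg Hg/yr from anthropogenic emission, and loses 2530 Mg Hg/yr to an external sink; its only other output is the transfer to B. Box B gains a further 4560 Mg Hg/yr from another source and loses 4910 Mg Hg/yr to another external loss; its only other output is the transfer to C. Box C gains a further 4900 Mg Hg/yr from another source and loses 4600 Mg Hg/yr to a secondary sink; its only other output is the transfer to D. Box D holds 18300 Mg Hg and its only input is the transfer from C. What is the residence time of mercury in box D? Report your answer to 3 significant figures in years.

2.62 yr

Box A: F(A→B) = (5930 + 3640) − 2530 = 7040.0 Mg Hg/yr.
Box B: F(B→C) = (7040.0 + 4560) − 4910 = 6690.0 Mg Hg/yr.
Box C: F(C→D) = (6690.0 + 4900) − 4600 = 6990.0 Mg Hg/yr.
Box D throughput = its input = 6990.0 Mg Hg/yr; τ = 18300 / 6990.0 = 2.618 yr.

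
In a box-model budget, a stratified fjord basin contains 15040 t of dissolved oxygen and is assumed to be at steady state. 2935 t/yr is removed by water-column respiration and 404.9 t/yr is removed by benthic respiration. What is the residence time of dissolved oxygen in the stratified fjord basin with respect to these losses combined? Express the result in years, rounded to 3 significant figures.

Total removal = 2935 + 404.9 = 3339.9 t/yr.
τ = M / ΣF_out = 15040 / 3339.9 = 4.503 yr.

4.50 yr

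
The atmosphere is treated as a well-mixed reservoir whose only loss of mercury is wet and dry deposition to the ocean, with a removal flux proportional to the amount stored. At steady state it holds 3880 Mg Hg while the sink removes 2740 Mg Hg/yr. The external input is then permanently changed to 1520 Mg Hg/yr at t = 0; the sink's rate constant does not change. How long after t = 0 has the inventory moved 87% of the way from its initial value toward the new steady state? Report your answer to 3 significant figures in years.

2.89 yr

τ = M₀/F₀ = 3880/2740 = 1.416 yr.
The remaining gap fraction is e^(−t/τ); 87% covered ⇒ e^(−t/τ) = 0.130.
t = −τ ln(0.130) = 1.416 × 2.040 = 2.889 yr.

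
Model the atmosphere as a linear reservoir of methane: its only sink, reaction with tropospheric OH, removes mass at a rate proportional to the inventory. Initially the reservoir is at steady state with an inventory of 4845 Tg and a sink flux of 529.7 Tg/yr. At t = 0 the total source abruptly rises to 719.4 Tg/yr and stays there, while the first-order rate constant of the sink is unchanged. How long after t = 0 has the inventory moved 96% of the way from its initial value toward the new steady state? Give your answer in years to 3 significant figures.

τ = M₀/F₀ = 4845/529.7 = 9.147 yr.
The remaining gap fraction is e^(−t/τ); 96% covered ⇒ e^(−t/τ) = 0.0400.
t = −τ ln(0.0400) = 9.147 × 3.219 = 29.44 yr.

29.4 yr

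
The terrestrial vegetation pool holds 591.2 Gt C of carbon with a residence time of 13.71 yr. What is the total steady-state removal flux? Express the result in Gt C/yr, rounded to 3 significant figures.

F = M / τ = 591.2 / 13.71 = 43.12 Gt C/yr.

43.1 Gt C/yr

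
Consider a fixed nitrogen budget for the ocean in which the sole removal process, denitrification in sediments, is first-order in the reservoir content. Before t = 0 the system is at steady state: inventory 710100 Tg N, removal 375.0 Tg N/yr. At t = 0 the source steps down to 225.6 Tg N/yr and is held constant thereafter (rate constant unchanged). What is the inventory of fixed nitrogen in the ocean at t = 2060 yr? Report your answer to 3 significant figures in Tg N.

523000 Tg N

Residence time τ = M₀/F₀ = 1894 yr. The eventual steady state is M_∞ = M₀·(F₁/F₀) = 710100 × 225.6/375.0 = 427200 Tg N.
The anomaly ΔM(t) = M(t) − M_∞ decays as ΔM₀·e^(−t/τ) with ΔM₀ = 710100 − 427200 = 282900 Tg N.
At t = 2060 yr, e^(−t/τ) = e^(−1.088) = 0.3369, so ΔM = 95320 Tg N and M = 427200 + 95320 = 522520 Tg N.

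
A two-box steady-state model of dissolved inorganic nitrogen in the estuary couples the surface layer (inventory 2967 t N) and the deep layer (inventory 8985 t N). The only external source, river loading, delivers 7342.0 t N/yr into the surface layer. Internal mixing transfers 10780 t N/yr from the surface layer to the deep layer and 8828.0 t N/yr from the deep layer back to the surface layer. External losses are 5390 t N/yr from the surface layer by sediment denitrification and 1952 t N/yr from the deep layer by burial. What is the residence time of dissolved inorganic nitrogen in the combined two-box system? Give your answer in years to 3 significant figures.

1.63 yr

For the system as a whole, the A↔B exchange is internal and contributes nothing to the throughput; only the external sinks remove mass.
M_total = 2967 + 8985 = 11952 t N.
ΣF_external_out = 5390 + 1952 = 7342.0 t N/yr.
τ = M_total / ΣF_ext = 11952 / 7342.0 = 1.628 yr.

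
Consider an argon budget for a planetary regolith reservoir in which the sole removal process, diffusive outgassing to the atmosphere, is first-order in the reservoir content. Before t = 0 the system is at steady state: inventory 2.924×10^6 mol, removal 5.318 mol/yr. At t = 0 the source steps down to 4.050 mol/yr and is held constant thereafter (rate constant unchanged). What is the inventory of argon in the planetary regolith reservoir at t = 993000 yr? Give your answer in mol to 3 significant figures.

2.34×10^6 mol

τ = M₀/F₀ = 2.924×10^6/5.318 = 549800 yr; rate constant k = 1/τ.
New steady state M_∞ = F₁/k = F₁·τ = 4.050 × 549800 = 2.2268×10^6 mol.
M(t) = M_∞ + (M₀ − M_∞)·e^(−t/τ); t/τ = 993000/549800 = 1.806, so e^(−t/τ) = 0.1643.
M(t) = 2.2268×10^6 + 697200 × 0.1643 = 2.3414×10^6 mol.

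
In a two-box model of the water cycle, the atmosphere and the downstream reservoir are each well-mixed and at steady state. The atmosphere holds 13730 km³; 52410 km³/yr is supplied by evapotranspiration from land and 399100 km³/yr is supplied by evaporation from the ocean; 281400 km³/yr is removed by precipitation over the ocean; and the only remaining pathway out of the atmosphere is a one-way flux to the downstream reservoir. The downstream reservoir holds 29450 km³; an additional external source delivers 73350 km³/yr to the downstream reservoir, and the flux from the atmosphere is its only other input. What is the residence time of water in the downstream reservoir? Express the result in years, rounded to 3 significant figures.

Balance the atmosphere: ΣF_in = 52410 + 399100 = 451510 km³/yr.
Flux to the downstream reservoir = ΣF_in − (281400) = 170110 km³/yr.
Total input to the downstream reservoir = 170110 + 73350 = 243460 km³/yr; at steady state this equals its total output.
τ = M / F = 29450 / 243460 = 0.1210 yr.

0.121 yr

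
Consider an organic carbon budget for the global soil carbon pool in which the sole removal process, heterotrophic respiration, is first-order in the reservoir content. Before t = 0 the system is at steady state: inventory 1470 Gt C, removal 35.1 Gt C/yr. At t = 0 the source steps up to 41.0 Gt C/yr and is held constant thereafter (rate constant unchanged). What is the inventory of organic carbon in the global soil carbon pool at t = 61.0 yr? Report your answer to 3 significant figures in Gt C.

The sink rate constant is k = F₀/M₀ = 35.1/1470 = 0.02388 yr⁻¹.
Solving dM/dt = F₁ − kM with M(0) = M₀ gives M(t) = F₁/k + (M₀ − F₁/k)·e^(−kt).
F₁/k = 41.0/0.02388 = 1717.1 Gt C; kt = 0.02388 × 61.0 = 1.457, e^(−kt) = 0.2330.
M(61.0) = 1717.1 + (1470 − 1717.1) × 0.2330 = 1717.1 − 57.58 = 1659.5 Gt C.

1660 Gt C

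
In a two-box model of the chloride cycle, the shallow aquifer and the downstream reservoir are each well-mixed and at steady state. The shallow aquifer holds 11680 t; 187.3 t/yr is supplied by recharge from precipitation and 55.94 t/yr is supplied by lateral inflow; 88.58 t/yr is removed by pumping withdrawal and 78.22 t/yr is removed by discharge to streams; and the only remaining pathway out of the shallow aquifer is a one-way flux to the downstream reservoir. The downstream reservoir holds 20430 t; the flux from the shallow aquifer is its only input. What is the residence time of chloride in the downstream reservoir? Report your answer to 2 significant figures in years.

270 yr

Balance the shallow aquifer: ΣF_in = 187.3 + 55.94 = 243.24 t/yr.
Flux to the downstream reservoir = ΣF_in − (88.58 + 78.22) = 76.440 t/yr.
At steady state the output of the downstream reservoir equals its input, 76.440 t/yr.
τ = M / F = 20430 / 76.440 = 267.3 yr.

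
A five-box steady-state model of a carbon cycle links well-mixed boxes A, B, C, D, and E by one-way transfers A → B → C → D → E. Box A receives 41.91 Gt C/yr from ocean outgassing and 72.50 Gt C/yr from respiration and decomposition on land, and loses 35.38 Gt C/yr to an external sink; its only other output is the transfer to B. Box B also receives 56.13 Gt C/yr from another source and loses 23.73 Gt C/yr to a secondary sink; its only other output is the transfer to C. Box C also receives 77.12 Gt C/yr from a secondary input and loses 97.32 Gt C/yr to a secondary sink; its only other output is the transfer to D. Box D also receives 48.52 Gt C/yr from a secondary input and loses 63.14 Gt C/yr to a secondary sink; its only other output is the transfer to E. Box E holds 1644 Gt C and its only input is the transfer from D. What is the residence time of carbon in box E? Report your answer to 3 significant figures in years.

Box A: F(A→B) = (41.91 + 72.50) − 35.38 = 79.030 Gt C/yr.
Box B: F(B→C) = (79.030 + 56.13) − 23.73 = 111.43 Gt C/yr.
Box C: F(C→D) = (111.43 + 77.12) − 97.32 = 91.230 Gt C/yr.
Box D: F(D→E) = (91.230 + 48.52) − 63.14 = 76.610 Gt C/yr.
Box E throughput = its input = 76.610 Gt C/yr; τ = 1644 / 76.610 = 21.46 yr.

21.5 yr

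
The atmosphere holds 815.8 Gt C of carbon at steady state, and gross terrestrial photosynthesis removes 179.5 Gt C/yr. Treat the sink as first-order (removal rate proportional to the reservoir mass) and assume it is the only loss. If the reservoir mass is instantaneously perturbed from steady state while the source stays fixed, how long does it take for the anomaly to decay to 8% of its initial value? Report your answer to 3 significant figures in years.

11.5 yr

For a linear reservoir the anomaly decays as exp(−t/τ) with τ = M/F = 815.8/179.5 = 4.545 yr.
exp(−t/τ) = 0.08 ⇒ t = −τ ln(0.08) = 4.545 × 2.526 = 11.48 yr.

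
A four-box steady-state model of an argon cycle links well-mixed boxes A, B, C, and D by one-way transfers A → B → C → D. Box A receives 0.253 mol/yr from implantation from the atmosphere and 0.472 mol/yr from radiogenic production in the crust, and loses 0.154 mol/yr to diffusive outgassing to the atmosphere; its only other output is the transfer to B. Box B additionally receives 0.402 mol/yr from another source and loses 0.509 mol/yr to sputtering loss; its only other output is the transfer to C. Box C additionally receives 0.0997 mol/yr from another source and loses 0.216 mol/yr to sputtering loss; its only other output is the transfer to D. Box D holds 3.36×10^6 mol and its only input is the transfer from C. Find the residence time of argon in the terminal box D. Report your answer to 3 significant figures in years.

Box A: F(A→B) = (0.253 + 0.472) − 0.154 = 0.57100 mol/yr.
Box B: F(B→C) = (0.57100 + 0.402) − 0.509 = 0.46400 mol/yr.
Box C: F(C→D) = (0.46400 + 0.0997) − 0.216 = 0.34770 mol/yr.
Box D throughput = its input = 0.34770 mol/yr; τ = 3.36×10^6 / 0.34770 = 9.664×10^6 yr.

9.66×10^6 yr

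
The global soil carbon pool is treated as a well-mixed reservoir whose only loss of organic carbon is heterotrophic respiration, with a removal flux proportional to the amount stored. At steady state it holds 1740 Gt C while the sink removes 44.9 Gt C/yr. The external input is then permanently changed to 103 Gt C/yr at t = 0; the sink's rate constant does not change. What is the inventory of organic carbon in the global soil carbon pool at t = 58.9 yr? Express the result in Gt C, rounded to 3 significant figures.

3500 Gt C

Residence time τ = M₀/F₀ = 38.75 yr. The eventual steady state is M_∞ = M₀·(F₁/F₀) = 1740 × 103/44.9 = 3991.5 Gt C.
The anomaly ΔM(t) = M(t) − M_∞ decays as ΔM₀·e^(−t/τ) with ΔM₀ = 1740 − 3991.5 = −2252 Gt C.
At t = 58.9 yr, e^(−t/τ) = e^(−1.520) = 0.2187, so ΔM = −492.5 Gt C and M = 3991.5 − 492.5 = 3499.0 Gt C.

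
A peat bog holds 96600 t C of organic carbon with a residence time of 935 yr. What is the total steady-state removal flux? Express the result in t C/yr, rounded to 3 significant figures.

103 t C/yr

F = M / τ = 96600 / 935 = 103.3 t C/yr.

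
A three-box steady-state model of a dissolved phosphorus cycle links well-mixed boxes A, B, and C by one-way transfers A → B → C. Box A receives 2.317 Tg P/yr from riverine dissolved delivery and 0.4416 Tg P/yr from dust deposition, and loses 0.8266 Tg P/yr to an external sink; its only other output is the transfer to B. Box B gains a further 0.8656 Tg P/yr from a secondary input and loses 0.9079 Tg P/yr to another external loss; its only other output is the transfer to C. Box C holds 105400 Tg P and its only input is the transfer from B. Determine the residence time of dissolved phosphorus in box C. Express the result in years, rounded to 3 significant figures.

Box A: F(A→B) = (2.317 + 0.4416) − 0.8266 = 1.9320 Tg P/yr.
Box B: F(B→C) = (1.9320 + 0.8656) − 0.9079 = 1.8897 Tg P/yr.
Box C throughput = its input = 1.8897 Tg P/yr; τ = 105400 / 1.8897 = 55780 yr.

55800 yr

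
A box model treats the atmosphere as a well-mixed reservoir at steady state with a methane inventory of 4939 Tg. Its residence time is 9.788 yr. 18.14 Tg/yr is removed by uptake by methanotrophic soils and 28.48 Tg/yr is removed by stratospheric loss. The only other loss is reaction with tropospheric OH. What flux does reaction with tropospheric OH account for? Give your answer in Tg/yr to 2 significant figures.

Total removal F = M/τ = 4939 / 9.788 = 504.6 Tg/yr.
Reaction with tropospheric OH = F − (18.14 + 28.48) = 504.6 − 46.62 = 458.0 Tg/yr.

460 Tg/yr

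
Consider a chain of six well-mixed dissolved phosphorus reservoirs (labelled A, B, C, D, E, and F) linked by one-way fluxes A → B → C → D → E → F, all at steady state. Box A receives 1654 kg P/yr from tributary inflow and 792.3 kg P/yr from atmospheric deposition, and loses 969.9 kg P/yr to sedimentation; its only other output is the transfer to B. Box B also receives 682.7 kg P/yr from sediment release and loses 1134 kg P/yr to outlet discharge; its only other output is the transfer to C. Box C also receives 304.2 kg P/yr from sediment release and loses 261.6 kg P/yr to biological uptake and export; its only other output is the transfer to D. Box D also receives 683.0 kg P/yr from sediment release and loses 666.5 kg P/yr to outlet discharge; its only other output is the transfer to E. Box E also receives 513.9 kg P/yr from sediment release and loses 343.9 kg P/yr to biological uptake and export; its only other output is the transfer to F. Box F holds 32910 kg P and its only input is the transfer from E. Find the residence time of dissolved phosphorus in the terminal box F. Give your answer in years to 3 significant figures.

26.2 yr

Box A: F(A→B) = (1654 + 792.3) − 969.9 = 1476.4 kg P/yr.
Box B: F(B→C) = (1476.4 + 682.7) − 1134 = 1025.1 kg P/yr.
Box C: F(C→D) = (1025.1 + 304.2) − 261.6 = 1067.7 kg P/yr.
Box D: F(D→E) = (1067.7 + 683.0) − 666.5 = 1084.2 kg P/yr.
Box E: F(E→F) = (1084.2 + 513.9) − 343.9 = 1254.2 kg P/yr.
Box F throughput = its input = 1254.2 kg P/yr; τ = 32910 / 1254.2 = 26.24 yr.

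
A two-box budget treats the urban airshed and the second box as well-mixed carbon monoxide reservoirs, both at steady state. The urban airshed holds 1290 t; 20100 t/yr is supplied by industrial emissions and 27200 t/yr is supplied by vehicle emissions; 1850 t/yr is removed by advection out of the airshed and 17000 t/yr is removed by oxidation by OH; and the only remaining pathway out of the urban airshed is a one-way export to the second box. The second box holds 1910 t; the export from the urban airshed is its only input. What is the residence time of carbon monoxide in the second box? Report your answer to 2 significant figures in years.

Balance the urban airshed: ΣF_in = 20100 + 27200 = 47300 t/yr.
Export to the second box = ΣF_in − (1850 + 17000) = 28450 t/yr.
At steady state the output of the second box equals its input, 28450 t/yr.
τ = M / F = 1910 / 28450 = 0.06714 yr.

0.067 yr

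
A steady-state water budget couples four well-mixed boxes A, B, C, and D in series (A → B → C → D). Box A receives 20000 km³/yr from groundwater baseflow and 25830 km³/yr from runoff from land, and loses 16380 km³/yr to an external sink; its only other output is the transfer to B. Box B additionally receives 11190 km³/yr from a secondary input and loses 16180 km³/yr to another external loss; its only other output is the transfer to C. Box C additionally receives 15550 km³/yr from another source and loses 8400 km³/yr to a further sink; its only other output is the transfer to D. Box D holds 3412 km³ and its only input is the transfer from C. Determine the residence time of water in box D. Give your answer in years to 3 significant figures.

Box A: F(A→B) = (20000 + 25830) − 16380 = 29450 km³/yr.
Box B: F(B→C) = (29450 + 11190) − 16180 = 24460 km³/yr.
Box C: F(C→D) = (24460 + 15550) − 8400 = 31610 km³/yr.
Box D throughput = its input = 31610 km³/yr; τ = 3412 / 31610 = 0.1079 yr.

0.108 yr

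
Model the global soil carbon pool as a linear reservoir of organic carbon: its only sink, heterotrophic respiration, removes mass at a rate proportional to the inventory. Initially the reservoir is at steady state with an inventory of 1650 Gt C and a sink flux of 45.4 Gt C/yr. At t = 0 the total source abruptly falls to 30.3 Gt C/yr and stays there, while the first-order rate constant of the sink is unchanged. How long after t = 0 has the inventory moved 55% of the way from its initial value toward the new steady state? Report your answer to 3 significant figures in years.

τ = M₀/F₀ = 1650/45.4 = 36.34 yr.
The remaining gap fraction is e^(−t/τ); 55% covered ⇒ e^(−t/τ) = 0.450.
t = −τ ln(0.450) = 36.34 × 0.7985 = 29.02 yr.

29.0 yr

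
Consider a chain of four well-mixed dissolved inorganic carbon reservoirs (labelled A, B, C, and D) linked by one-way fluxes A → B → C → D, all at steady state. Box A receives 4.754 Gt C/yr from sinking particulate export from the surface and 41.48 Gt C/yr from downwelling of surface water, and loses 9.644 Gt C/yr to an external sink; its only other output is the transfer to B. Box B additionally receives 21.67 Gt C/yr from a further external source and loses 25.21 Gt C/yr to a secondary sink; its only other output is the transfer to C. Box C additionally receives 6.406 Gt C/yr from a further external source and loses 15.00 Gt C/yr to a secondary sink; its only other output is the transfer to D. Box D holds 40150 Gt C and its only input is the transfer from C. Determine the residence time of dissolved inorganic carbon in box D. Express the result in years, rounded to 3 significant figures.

1640 yr

Box A: F(A→B) = (4.754 + 41.48) − 9.644 = 36.590 Gt C/yr.
Box B: F(B→C) = (36.590 + 21.67) − 25.21 = 33.050 Gt C/yr.
Box C: F(C→D) = (33.050 + 6.406) − 15.00 = 24.456 Gt C/yr.
Box D throughput = its input = 24.456 Gt C/yr; τ = 40150 / 24.456 = 1642 yr.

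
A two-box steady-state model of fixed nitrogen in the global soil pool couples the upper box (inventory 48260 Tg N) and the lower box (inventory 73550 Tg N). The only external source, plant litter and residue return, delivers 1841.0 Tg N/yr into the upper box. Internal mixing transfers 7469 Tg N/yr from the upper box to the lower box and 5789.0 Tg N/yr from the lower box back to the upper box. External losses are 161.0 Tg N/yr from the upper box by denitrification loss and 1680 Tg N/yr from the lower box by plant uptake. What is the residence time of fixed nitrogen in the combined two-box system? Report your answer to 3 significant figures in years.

Residence time in the combined system uses the total inventory and the total *external* removal — internal exchanges between the two boxes cancel.
M_total = 48260 + 73550 = 121810 Tg N.
ΣF_external_out = 161.0 + 1680 = 1841.0 Tg N/yr.
τ = M_total / ΣF_ext = 121810 / 1841.0 = 66.17 yr.

66.2 yr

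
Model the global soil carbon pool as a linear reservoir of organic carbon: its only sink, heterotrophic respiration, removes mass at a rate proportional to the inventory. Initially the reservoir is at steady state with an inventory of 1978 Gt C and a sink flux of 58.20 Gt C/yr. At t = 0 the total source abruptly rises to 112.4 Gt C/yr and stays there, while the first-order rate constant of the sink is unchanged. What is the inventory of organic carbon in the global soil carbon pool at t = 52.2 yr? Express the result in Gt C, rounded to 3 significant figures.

Residence time τ = M₀/F₀ = 33.99 yr. The eventual steady state is M_∞ = M₀·(F₁/F₀) = 1978 × 112.4/58.20 = 3820.1 Gt C.
The anomaly ΔM(t) = M(t) − M_∞ decays as ΔM₀·e^(−t/τ) with ΔM₀ = 1978 − 3820.1 = −1842 Gt C.
At t = 52.2 yr, e^(−t/τ) = e^(−1.536) = 0.2153, so ΔM = −396.5 Gt C and M = 3820.1 − 396.5 = 3423.5 Gt C.

3420 Gt C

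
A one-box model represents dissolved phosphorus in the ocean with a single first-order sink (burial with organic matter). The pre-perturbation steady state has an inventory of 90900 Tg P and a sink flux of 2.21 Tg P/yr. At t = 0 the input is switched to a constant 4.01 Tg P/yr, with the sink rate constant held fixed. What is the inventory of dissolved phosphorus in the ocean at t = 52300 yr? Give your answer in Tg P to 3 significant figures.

τ = M₀/F₀ = 90900/2.21 = 41130 yr; rate constant k = 1/τ.
New steady state M_∞ = F₁/k = F₁·τ = 4.01 × 41130 = 164940 Tg P.
M(t) = M_∞ + (M₀ − M_∞)·e^(−t/τ); t/τ = 52300/41130 = 1.272, so e^(−t/τ) = 0.2804.
M(t) = 164940 − 74040 × 0.2804 = 144180 Tg P.

144000 Tg P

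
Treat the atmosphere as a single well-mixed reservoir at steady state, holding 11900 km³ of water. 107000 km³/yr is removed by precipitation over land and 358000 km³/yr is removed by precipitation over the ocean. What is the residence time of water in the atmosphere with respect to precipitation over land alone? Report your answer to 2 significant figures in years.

0.11 yr

Residence time with respect to a single sink: τ = M / F_sink.
τ = 11900 / 107000 = 0.1112 yr.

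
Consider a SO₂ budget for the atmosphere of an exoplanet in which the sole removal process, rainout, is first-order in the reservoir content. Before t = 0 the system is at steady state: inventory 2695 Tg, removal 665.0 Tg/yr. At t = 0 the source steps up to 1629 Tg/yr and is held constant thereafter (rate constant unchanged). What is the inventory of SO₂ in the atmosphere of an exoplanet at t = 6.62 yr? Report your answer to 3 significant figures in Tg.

Residence time τ = M₀/F₀ = 4.053 yr. The eventual steady state is M_∞ = M₀·(F₁/F₀) = 2695 × 1629/665.0 = 6601.7 Tg.
The anomaly ΔM(t) = M(t) − M_∞ decays as ΔM₀·e^(−t/τ) with ΔM₀ = 2695 − 6601.7 = −3907 Tg.
At t = 6.62 yr, e^(−t/τ) = e^(−1.634) = 0.1952, so ΔM = −762.8 Tg and M = 6601.7 − 762.8 = 5839.0 Tg.

5840 Tg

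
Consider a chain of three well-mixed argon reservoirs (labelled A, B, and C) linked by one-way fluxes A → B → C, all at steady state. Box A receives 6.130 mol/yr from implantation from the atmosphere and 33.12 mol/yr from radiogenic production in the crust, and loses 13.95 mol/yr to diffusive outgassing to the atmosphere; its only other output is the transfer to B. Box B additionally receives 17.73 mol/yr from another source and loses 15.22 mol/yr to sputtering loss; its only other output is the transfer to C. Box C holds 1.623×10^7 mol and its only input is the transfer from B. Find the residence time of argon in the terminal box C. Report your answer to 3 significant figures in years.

584000 yr

Box A: F(A→B) = (6.130 + 33.12) − 13.95 = 25.300 mol/yr.
Box B: F(B→C) = (25.300 + 17.73) − 15.22 = 27.810 mol/yr.
Box C throughput = its input = 27.810 mol/yr; τ = 1.623×10^7 / 27.810 = 583600 yr.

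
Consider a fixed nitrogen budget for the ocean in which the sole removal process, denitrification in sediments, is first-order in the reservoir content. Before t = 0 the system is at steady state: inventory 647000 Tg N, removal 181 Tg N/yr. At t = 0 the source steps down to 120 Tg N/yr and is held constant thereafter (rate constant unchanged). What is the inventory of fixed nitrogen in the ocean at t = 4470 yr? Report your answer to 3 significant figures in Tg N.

Residence time τ = M₀/F₀ = 3575 yr. The eventual steady state is M_∞ = M₀·(F₁/F₀) = 647000 × 120/181 = 428950 Tg N.
The anomaly ΔM(t) = M(t) − M_∞ decays as ΔM₀·e^(−t/τ) with ΔM₀ = 647000 − 428950 = 218000 Tg N.
At t = 4470 yr, e^(−t/τ) = e^(−1.250) = 0.2864, so ΔM = 62440 Tg N and M = 428950 + 62440 = 491390 Tg N.

491000 Tg N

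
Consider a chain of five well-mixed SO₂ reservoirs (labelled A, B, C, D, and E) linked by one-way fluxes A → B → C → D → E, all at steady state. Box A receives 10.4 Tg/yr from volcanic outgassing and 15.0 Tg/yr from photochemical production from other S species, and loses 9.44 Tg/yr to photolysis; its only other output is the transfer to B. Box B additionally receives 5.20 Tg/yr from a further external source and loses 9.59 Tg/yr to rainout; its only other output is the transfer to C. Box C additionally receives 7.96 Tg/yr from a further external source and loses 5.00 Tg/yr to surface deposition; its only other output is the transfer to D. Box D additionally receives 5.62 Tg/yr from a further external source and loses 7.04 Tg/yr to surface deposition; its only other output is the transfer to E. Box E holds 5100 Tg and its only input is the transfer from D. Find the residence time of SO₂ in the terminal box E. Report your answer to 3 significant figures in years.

Box A: F(A→B) = (10.4 + 15.0) − 9.44 = 15.960 Tg/yr.
Box B: F(B→C) = (15.960 + 5.20) − 9.59 = 11.570 Tg/yr.
Box C: F(C→D) = (11.570 + 7.96) − 5.00 = 14.530 Tg/yr.
Box D: F(D→E) = (14.530 + 5.62) − 7.04 = 13.110 Tg/yr.
Box E throughput = its input = 13.110 Tg/yr; τ = 5100 / 13.110 = 389.0 yr.

389 yr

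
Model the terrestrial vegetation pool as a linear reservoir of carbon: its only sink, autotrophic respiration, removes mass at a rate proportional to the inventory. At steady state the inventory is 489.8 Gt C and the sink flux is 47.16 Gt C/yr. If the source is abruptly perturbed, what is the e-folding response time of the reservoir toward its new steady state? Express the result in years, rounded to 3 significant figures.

10.4 yr

For a linear reservoir the response time equals the residence time τ = M/F.
τ = 489.8 / 47.16 = 10.39 yr.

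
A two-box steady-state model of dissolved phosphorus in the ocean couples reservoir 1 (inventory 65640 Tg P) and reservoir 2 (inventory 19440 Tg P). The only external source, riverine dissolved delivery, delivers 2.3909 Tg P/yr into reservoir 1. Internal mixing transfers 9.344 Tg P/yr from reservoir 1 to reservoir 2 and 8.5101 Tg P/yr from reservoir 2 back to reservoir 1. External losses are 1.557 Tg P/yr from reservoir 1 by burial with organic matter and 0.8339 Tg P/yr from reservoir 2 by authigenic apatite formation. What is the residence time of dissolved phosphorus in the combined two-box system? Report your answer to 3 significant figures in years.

Treat the two boxes together as one reservoir: the mixing fluxes between them are internal recycling, so τ = ΣM / Σ(external losses).
M_total = 65640 + 19440 = 85080 Tg P.
ΣF_external_out = 1.557 + 0.8339 = 2.3909 Tg P/yr.
τ = M_total / ΣF_ext = 85080 / 2.3909 = 35580 yr.

35600 yr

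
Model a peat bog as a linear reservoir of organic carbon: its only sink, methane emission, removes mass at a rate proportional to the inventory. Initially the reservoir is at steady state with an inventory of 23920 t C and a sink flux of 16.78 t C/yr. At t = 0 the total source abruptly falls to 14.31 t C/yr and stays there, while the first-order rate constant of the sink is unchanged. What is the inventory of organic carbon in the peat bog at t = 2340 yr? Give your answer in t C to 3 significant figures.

Residence time τ = M₀/F₀ = 1426 yr. The eventual steady state is M_∞ = M₀·(F₁/F₀) = 23920 × 14.31/16.78 = 20399 t C.
The anomaly ΔM(t) = M(t) − M_∞ decays as ΔM₀·e^(−t/τ) with ΔM₀ = 23920 − 20399 = 3521 t C.
At t = 2340 yr, e^(−t/τ) = e^(−1.642) = 0.1937, so ΔM = 682.0 t C and M = 20399 + 682.0 = 21081 t C.

21100 t C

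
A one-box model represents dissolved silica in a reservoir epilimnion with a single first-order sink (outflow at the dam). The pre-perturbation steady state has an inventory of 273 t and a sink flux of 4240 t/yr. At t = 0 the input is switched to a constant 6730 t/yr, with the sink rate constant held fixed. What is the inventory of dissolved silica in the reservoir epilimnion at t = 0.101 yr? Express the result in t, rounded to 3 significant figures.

400 t

Residence time τ = M₀/F₀ = 0.06439 yr. The eventual steady state is M_∞ = M₀·(F₁/F₀) = 273 × 6730/4240 = 433.32 t.
The anomaly ΔM(t) = M(t) − M_∞ decays as ΔM₀·e^(−t/τ) with ΔM₀ = 273 − 433.32 = −160.3 t.
At t = 0.101 yr, e^(−t/τ) = e^(−1.569) = 0.2083, so ΔM = −33.40 t and M = 433.32 − 33.40 = 399.92 t.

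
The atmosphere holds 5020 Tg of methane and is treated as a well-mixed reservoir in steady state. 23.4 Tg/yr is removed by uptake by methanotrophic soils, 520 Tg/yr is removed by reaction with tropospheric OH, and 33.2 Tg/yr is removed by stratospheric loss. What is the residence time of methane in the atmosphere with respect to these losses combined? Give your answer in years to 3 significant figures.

8.71 yr

Total removal = 23.40 + 520.0 + 33.20 = 576.60 Tg/yr.
τ = M / ΣF_out = 5020 / 576.60 = 8.706 yr.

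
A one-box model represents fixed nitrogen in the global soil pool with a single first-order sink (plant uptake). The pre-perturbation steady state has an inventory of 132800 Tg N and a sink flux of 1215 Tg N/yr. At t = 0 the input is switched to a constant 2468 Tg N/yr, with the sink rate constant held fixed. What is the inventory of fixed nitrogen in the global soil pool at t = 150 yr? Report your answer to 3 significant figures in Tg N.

235000 Tg N

The sink rate constant is k = F₀/M₀ = 1215/132800 = 0.009149 yr⁻¹.
Solving dM/dt = F₁ − kM with M(0) = M₀ gives M(t) = F₁/k + (M₀ − F₁/k)·e^(−kt).
F₁/k = 2468/0.009149 = 269750 Tg N; kt = 0.009149 × 150 = 1.372, e^(−kt) = 0.2535.
M(150) = 269750 + (132800 − 269750) × 0.2535 = 269750 − 34720 = 235030 Tg N.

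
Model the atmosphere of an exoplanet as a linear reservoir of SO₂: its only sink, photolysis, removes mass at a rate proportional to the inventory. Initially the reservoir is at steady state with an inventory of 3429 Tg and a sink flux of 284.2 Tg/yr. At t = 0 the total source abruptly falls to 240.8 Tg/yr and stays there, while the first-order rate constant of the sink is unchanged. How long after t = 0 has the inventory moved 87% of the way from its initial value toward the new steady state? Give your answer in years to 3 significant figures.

24.6 yr

τ = M₀/F₀ = 3429/284.2 = 12.07 yr.
The remaining gap fraction is e^(−t/τ); 87% covered ⇒ e^(−t/τ) = 0.130.
t = −τ ln(0.130) = 12.07 × 2.040 = 24.62 yr.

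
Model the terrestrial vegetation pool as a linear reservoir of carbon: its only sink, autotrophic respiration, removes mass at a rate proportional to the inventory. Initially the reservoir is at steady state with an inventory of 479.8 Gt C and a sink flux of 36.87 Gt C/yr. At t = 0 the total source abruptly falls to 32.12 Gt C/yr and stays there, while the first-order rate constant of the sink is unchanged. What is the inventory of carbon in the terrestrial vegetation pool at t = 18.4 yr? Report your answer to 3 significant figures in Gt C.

τ = M₀/F₀ = 479.8/36.87 = 13.01 yr; rate constant k = 1/τ.
New steady state M_∞ = F₁/k = F₁·τ = 32.12 × 13.01 = 417.99 Gt C.
M(t) = M_∞ + (M₀ − M_∞)·e^(−t/τ); t/τ = 18.4/13.01 = 1.414, so e^(−t/τ) = 0.2432.
M(t) = 417.99 + 61.81 × 0.2432 = 433.02 Gt C.

433 Gt C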